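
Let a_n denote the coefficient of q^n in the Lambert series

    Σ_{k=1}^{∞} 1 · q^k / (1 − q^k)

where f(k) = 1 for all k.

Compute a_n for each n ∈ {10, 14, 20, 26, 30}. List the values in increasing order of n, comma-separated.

n=10: 1·10 2·5 5·2 10·1  f→[1+1+1+1]=4
d|14:{14,7,2,1}  Σf=1+1+1+1=4
n=20: 1·20 2·10 4·5 5·4 10·2 20·1  f→[1+1+1+1+1+1]=6
d|26:{1,2,13,26}  Σf=1+1+1+1=4
q^30  k|30↦f(k): 1:1 2:1 3:1 5:1 6:1 10:1 15:1 30:1  a_30=8

4, 4, 6, 4, 8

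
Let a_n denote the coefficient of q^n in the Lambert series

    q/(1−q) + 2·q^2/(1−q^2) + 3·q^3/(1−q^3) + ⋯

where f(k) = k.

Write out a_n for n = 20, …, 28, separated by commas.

n=20: 20·1 10·2 5·4 4·5 2·10 1·20  f→[20+10+5+4+2+1]=42
n=21: 1·21 3·7 7·3 21·1  f→[1+3+7+21]=32
q^22  k|22↦f(k): 22:22 11:11 2:2 1:1  a_22=36
q^23  k|23↦f(k): 1:1 23:23  a_23=24
d|24:{24,12,8,6,4,3,2,1}  Σf=24+12+8+6+4+3+2+1=60
[q^25] f(25)=25,f(5)=5,f(1)=1 ⇒ 31
d|26:{26,13,2,1}  Σf=26+13+2+1=42
[q^27] f(1)=1,f(3)=3,f(9)=9,f(27)=27 ⇒ 40
[q^28] f(28)=28,f(14)=14,f(7)=7,f(4)=4,f(2)=2,f(1)=1 ⇒ 56

42, 32, 36, 24, 60, 31, 42, 40, 56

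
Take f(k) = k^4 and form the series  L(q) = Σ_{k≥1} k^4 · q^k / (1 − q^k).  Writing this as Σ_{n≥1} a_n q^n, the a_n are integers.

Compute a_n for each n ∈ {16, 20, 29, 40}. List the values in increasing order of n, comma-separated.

69905, 170898, 707282, 2734994

q^16  k|16↦f(k): 1:1 2:16 4:256 8:4096 16:65536  a_16=69905
[q^20] f(1)=1,f(2)=16,f(4)=256,f(5)=625,f(10)=10000,f(20)=160000 ⇒ 170898
n=29: 1·29 29·1  f→[1+707281]=707282
d|40:{40,20,10,8,5,4,2,1}  Σf=2560000+160000+10000+4096+625+256+16+1=2734994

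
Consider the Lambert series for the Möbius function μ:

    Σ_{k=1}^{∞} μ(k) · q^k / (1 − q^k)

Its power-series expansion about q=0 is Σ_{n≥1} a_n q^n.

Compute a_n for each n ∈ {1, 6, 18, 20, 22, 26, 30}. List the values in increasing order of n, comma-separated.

d|1:{1}  Σμ=1=1
n=6: 1·6 2·3 3·2 6·1  μ→[1+(-1)+(-1)+1]=0
d|18:{18,9,6,3,2,1}  Σμ=0+0+1+(-1)+(-1)+1=0
q^20  k|20↦μ(k): 20:0 10:1 5:-1 4:0 2:-1 1:1  a_20=0
q^22  k|22↦μ(k): 22:1 11:-1 2:-1 1:1  a_22=0
[q^26] μ(26)=1,μ(13)=-1,μ(2)=-1,μ(1)=1 ⇒ 0
n=30: 30·1 15·2 10·3 6·5 5·6 3·10 2·15 1·30  μ→[(-1)+1+1+1+(-1)+(-1)+(-1)+1]=0

1, 0, 0, 0, 0, 0, 0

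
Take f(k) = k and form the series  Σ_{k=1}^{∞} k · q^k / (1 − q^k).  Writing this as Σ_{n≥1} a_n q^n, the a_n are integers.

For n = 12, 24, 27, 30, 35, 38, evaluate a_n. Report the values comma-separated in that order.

q^12  k|12↦f(k): 1:1 2:2 3:3 4:4 6:6 12:12  a_12=28
[q^24] f(1)=1,f(2)=2,f(3)=3,f(4)=4,f(6)=6,f(8)=8,f(12)=12,f(24)=24 ⇒ 60
[q^27] f(27)=27,f(9)=9,f(3)=3,f(1)=1 ⇒ 40
d|30:{30,15,10,6,5,3,2,1}  Σf=30+15+10+6+5+3+2+1=72
[q^35] f(1)=1,f(5)=5,f(7)=7,f(35)=35 ⇒ 48
q^38  k|38↦f(k): 38:38 19:19 2:2 1:1  a_38=60

28, 60, 40, 72, 48, 60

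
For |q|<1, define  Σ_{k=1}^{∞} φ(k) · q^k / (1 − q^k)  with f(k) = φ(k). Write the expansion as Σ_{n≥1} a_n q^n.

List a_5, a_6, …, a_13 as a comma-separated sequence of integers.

d|5:{1,5}  Σφ=1+4=5
[q^6] φ(1)=1,φ(2)=1,φ(3)=2,φ(6)=2 ⇒ 6
[q^7] φ(7)=6,φ(1)=1 ⇒ 7
[q^8] φ(1)=1,φ(2)=1,φ(4)=2,φ(8)=4 ⇒ 8
d|9:{9,3,1}  Σφ=6+2+1=9
d|10:{1,2,5,10}  Σφ=1+1+4+4=10
[q^11] φ(11)=10,φ(1)=1 ⇒ 11
[q^12] φ(1)=1,φ(2)=1,φ(3)=2,φ(4)=2,φ(6)=2,φ(12)=4 ⇒ 12
q^13  k|13↦φ(k): 1:1 13:12  a_13=13

5, 6, 7, 8, 9, 10, 11, 12, 13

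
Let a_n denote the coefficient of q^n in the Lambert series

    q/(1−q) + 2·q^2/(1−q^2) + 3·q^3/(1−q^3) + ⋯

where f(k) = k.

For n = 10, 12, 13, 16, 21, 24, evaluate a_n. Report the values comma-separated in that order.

18, 28, 14, 31, 32, 60

q^10  k|10↦f(k): 1:1 2:2 5:5 10:10  a_10=18
[q^12] f(12)=12,f(6)=6,f(4)=4,f(3)=3,f(2)=2,f(1)=1 ⇒ 28
[q^13] f(1)=1,f(13)=13 ⇒ 14
q^16  k|16↦f(k): 16:16 8:8 4:4 2:2 1:1  a_16=31
d|21:{21,7,3,1}  Σf=21+7+3+1=32
d|24:{1,2,3,4,6,8,12,24}  Σf=1+2+3+4+6+8+12+24=60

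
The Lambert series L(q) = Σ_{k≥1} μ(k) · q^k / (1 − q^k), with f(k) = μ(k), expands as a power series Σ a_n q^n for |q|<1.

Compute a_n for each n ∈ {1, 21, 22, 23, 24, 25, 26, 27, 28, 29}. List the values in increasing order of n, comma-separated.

q^1  k|1↦μ(k): 1:1  a_1=1
n=21: 1·21 3·7 7·3 21·1  μ→[1+(-1)+(-1)+1]=0
n=22: 1·22 2·11 11·2 22·1  μ→[1+(-1)+(-1)+1]=0
q^23  k|23↦μ(k): 23:-1 1:1  a_23=0
n=24: 1·24 2·12 3·8 4·6 6·4 8·3 12·2 24·1  μ→[1+(-1)+(-1)+0+1+0+0+0]=0
q^25  k|25↦μ(k): 1:1 5:-1 25:0  a_25=0
n=26: 1·26 2·13 13·2 26·1  μ→[1+(-1)+(-1)+1]=0
q^27  k|27↦μ(k): 27:0 9:0 3:-1 1:1  a_27=0
n=28: 1·28 2·14 4·7 7·4 14·2 28·1  μ→[1+(-1)+0+(-1)+1+0]=0
n=29: 29·1 1·29  μ→[(-1)+1]=0

1, 0, 0, 0, 0, 0, 0, 0, 0, 0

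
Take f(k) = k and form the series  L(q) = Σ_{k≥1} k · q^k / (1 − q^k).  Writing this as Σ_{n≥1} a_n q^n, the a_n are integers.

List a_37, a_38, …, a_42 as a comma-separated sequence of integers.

38, 60, 56, 90, 42, 96

[q^37] f(1)=1,f(37)=37 ⇒ 38
d|38:{38,19,2,1}  Σf=38+19+2+1=60
n=39: 1·39 3·13 13·3 39·1  f→[1+3+13+39]=56
q^40  k|40↦f(k): 1:1 2:2 4:4 5:5 8:8 10:10 20:20 40:40  a_40=90
d|41:{1,41}  Σf=1+41=42
d|42:{42,21,14,7,6,3,2,1}  Σf=42+21+14+7+6+3+2+1=96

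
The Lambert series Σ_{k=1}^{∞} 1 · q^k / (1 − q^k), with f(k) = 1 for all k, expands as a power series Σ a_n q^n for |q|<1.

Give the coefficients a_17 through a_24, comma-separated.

n=17: 17·1 1·17  f→[1+1]=2
d|18:{1,2,3,6,9,18}  Σf=1+1+1+1+1+1=6
n=19: 19·1 1·19  f→[1+1]=2
n=20: 20·1 10·2 5·4 4·5 2·10 1·20  f→[1+1+1+1+1+1]=6
[q^21] f(1)=1,f(3)=1,f(7)=1,f(21)=1 ⇒ 4
q^22  k|22↦f(k): 22:1 11:1 2:1 1:1  a_22=4
[q^23] f(23)=1,f(1)=1 ⇒ 2
q^24  k|24↦f(k): 24:1 12:1 8:1 6:1 4:1 3:1 2:1 1:1  a_24=8

2, 6, 2, 6, 4, 4, 2, 8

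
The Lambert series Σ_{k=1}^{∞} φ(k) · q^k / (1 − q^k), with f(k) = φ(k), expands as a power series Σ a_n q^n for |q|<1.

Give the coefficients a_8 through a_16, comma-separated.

n=8: 8·1 4·2 2·4 1·8  φ→[4+2+1+1]=8
n=9: 1·9 3·3 9·1  φ→[1+2+6]=9
q^10  k|10↦φ(k): 1:1 2:1 5:4 10:4  a_10=10
[q^11] φ(11)=10,φ(1)=1 ⇒ 11
d|12:{12,6,4,3,2,1}  Σφ=4+2+2+2+1+1=12
n=13: 1·13 13·1  φ→[1+12]=13
[q^14] φ(14)=6,φ(7)=6,φ(2)=1,φ(1)=1 ⇒ 14
d|15:{1,3,5,15}  Σφ=1+2+4+8=15
n=16: 1·16 2·8 4·4 8·2 16·1  φ→[1+1+2+4+8]=16

8, 9, 10, 11, 12, 13, 14, 15, 16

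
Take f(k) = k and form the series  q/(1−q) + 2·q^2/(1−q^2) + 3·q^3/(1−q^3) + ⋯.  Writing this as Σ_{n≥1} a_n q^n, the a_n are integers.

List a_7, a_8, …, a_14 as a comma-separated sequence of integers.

8, 15, 13, 18, 12, 28, 14, 24

q^7  k|7↦f(k): 7:7 1:1  a_7=8
q^8  k|8↦f(k): 8:8 4:4 2:2 1:1  a_8=15
n=9: 9·1 3·3 1·9  f→[9+3+1]=13
d|10:{1,2,5,10}  Σf=1+2+5+10=18
n=11: 11·1 1·11  f→[11+1]=12
n=12: 12·1 6·2 4·3 3·4 2·6 1·12  f→[12+6+4+3+2+1]=28
q^13  k|13↦f(k): 1:1 13:13  a_13=14
d|14:{14,7,2,1}  Σf=14+7+2+1=24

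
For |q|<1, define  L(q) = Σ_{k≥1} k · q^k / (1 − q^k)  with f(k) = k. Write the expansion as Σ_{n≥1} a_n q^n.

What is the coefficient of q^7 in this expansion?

d|7:{1,7}  Σf=1+7=8

a_7 = 8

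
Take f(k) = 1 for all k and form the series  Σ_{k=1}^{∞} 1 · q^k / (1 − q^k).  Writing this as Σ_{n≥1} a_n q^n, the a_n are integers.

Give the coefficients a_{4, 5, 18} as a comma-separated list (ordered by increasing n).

[q^4] f(4)=1,f(2)=1,f(1)=1 ⇒ 3
d|5:{5,1}  Σf=1+1=2
n=18: 1·18 2·9 3·6 6·3 9·2 18·1  f→[1+1+1+1+1+1]=6

3, 2, 6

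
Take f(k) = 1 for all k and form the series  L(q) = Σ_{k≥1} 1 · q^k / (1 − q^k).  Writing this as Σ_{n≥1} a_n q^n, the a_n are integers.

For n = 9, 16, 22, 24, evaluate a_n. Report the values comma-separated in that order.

3, 5, 4, 8

[q^9] f(9)=1,f(3)=1,f(1)=1 ⇒ 3
[q^16] f(16)=1,f(8)=1,f(4)=1,f(2)=1,f(1)=1 ⇒ 5
d|22:{1,2,11,22}  Σf=1+1+1+1=4
n=24: 1·24 2·12 3·8 4·6 6·4 8·3 12·2 24·1  f→[1+1+1+1+1+1+1+1]=8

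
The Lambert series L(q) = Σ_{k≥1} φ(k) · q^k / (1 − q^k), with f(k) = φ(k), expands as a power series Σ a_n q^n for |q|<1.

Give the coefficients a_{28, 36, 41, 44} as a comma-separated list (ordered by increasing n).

q^28  k|28↦φ(k): 1:1 2:1 4:2 7:6 14:6 28:12  a_28=28
q^36  k|36↦φ(k): 1:1 2:1 3:2 4:2 6:2 9:6 12:4 18:6 36:12  a_36=36
n=41: 41·1 1·41  φ→[40+1]=41
n=44: 44·1 22·2 11·4 4·11 2·22 1·44  φ→[20+10+10+2+1+1]=44

28, 36, 41, 44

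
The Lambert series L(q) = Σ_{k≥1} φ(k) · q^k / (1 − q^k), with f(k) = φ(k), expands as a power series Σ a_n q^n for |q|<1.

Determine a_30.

n=30: 30·1 15·2 10·3 6·5 5·6 3·10 2·15 1·30  φ→[8+8+4+2+4+2+1+1]=30

a_30 = 30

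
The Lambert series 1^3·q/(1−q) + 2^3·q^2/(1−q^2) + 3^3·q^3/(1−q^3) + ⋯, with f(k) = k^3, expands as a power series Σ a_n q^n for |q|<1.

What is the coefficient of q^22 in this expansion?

d|22:{1,2,11,22}  Σf=1+8+1331+10648=11988

a_22 = 11988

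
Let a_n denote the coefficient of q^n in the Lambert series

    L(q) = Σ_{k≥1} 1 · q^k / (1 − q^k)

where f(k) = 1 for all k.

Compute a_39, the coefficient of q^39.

[q^39] f(39)=1,f(13)=1,f(3)=1,f(1)=1 ⇒ 4

a_39 = 4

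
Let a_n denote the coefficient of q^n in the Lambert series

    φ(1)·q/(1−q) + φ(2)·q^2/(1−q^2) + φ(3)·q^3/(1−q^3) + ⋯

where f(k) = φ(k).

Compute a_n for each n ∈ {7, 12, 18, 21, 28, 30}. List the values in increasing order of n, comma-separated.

[q^7] φ(1)=1,φ(7)=6 ⇒ 7
[q^12] φ(1)=1,φ(2)=1,φ(3)=2,φ(4)=2,φ(6)=2,φ(12)=4 ⇒ 12
n=18: 1·18 2·9 3·6 6·3 9·2 18·1  φ→[1+1+2+2+6+6]=18
[q^21] φ(1)=1,φ(3)=2,φ(7)=6,φ(21)=12 ⇒ 21
[q^28] φ(28)=12,φ(14)=6,φ(7)=6,φ(4)=2,φ(2)=1,φ(1)=1 ⇒ 28
n=30: 30·1 15·2 10·3 6·5 5·6 3·10 2·15 1·30  φ→[8+8+4+2+4+2+1+1]=30

7, 12, 18, 21, 28, 30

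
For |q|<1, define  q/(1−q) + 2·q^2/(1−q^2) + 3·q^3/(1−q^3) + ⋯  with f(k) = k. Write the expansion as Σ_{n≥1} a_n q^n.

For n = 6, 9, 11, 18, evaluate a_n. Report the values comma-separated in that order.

d|6:{6,3,2,1}  Σf=6+3+2+1=12
n=9: 1·9 3·3 9·1  f→[1+3+9]=13
n=11: 1·11 11·1  f→[1+11]=12
n=18: 1·18 2·9 3·6 6·3 9·2 18·1  f→[1+2+3+6+9+18]=39

12, 13, 12, 39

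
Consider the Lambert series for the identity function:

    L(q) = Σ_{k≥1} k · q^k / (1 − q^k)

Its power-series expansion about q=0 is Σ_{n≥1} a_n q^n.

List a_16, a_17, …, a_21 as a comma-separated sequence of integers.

q^16  k|16↦f(k): 16:16 8:8 4:4 2:2 1:1  a_16=31
d|17:{17,1}  Σf=17+1=18
d|18:{1,2,3,6,9,18}  Σf=1+2+3+6+9+18=39
q^19  k|19↦f(k): 1:1 19:19  a_19=20
n=20: 20·1 10·2 5·4 4·5 2·10 1·20  f→[20+10+5+4+2+1]=42
d|21:{21,7,3,1}  Σf=21+7+3+1=32

31, 18, 39, 20, 42, 32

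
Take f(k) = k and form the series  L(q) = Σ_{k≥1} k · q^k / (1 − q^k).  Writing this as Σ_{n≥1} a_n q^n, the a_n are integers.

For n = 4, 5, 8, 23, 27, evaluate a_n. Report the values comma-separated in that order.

7, 6, 15, 24, 40

[q^4] f(1)=1,f(2)=2,f(4)=4 ⇒ 7
d|5:{1,5}  Σf=1+5=6
[q^8] f(8)=8,f(4)=4,f(2)=2,f(1)=1 ⇒ 15
n=23: 23·1 1·23  f→[23+1]=24
d|27:{1,3,9,27}  Σf=1+3+9+27=40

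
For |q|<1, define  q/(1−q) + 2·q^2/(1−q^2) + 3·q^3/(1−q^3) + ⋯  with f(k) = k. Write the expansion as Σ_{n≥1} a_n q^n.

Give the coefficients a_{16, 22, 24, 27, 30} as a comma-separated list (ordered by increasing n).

d|16:{16,8,4,2,1}  Σf=16+8+4+2+1=31
[q^22] f(1)=1,f(2)=2,f(11)=11,f(22)=22 ⇒ 36
[q^24] f(1)=1,f(2)=2,f(3)=3,f(4)=4,f(6)=6,f(8)=8,f(12)=12,f(24)=24 ⇒ 60
n=27: 27·1 9·3 3·9 1·27  f→[27+9+3+1]=40
d|30:{30,15,10,6,5,3,2,1}  Σf=30+15+10+6+5+3+2+1=72

31, 36, 60, 40, 72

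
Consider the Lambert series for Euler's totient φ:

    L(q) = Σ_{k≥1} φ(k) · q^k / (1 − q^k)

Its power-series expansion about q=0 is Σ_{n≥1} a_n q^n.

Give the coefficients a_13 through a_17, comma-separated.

[q^13] φ(1)=1,φ(13)=12 ⇒ 13
d|14:{14,7,2,1}  Σφ=6+6+1+1=14
d|15:{15,5,3,1}  Σφ=8+4+2+1=15
d|16:{1,2,4,8,16}  Σφ=1+1+2+4+8=16
[q^17] φ(1)=1,φ(17)=16 ⇒ 17

13, 14, 15, 16, 17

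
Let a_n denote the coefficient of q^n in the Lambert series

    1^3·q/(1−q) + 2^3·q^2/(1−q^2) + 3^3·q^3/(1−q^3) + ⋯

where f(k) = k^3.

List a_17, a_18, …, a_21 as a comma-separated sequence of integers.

q^17  k|17↦f(k): 17:4913 1:1  a_17=4914
q^18  k|18↦f(k): 1:1 2:8 3:27 6:216 9:729 18:5832  a_18=6813
[q^19] f(19)=6859,f(1)=1 ⇒ 6860
q^20  k|20↦f(k): 1:1 2:8 4:64 5:125 10:1000 20:8000  a_20=9198
[q^21] f(21)=9261,f(7)=343,f(3)=27,f(1)=1 ⇒ 9632

4914, 6813, 6860, 9198, 9632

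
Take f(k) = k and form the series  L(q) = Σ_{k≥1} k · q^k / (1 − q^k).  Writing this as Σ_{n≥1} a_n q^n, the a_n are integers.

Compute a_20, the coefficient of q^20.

a_20 = 42

[q^20] f(20)=20,f(10)=10,f(5)=5,f(4)=4,f(2)=2,f(1)=1 ⇒ 42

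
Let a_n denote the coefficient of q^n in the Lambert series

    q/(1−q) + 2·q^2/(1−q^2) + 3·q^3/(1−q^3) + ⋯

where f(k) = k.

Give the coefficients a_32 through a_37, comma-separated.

63, 48, 54, 48, 91, 38

[q^32] f(32)=32,f(16)=16,f(8)=8,f(4)=4,f(2)=2,f(1)=1 ⇒ 63
q^33  k|33↦f(k): 1:1 3:3 11:11 33:33  a_33=48
q^34  k|34↦f(k): 34:34 17:17 2:2 1:1  a_34=54
q^35  k|35↦f(k): 35:35 7:7 5:5 1:1  a_35=48
d|36:{36,18,12,9,6,4,3,2,1}  Σf=36+18+12+9+6+4+3+2+1=91
q^37  k|37↦f(k): 1:1 37:37  a_37=38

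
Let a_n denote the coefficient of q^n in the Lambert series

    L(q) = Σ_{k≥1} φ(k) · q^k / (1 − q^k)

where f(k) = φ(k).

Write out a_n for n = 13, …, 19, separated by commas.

q^13  k|13↦φ(k): 13:12 1:1  a_13=13
d|14:{1,2,7,14}  Σφ=1+1+6+6=14
[q^15] φ(15)=8,φ(5)=4,φ(3)=2,φ(1)=1 ⇒ 15
d|16:{16,8,4,2,1}  Σφ=8+4+2+1+1=16
q^17  k|17↦φ(k): 17:16 1:1  a_17=17
d|18:{1,2,3,6,9,18}  Σφ=1+1+2+2+6+6=18
q^19  k|19↦φ(k): 19:18 1:1  a_19=19

13, 14, 15, 16, 17, 18, 19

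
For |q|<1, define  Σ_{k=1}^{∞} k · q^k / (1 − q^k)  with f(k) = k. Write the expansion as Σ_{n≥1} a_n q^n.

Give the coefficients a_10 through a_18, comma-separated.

q^10  k|10↦f(k): 1:1 2:2 5:5 10:10  a_10=18
q^11  k|11↦f(k): 1:1 11:11  a_11=12
d|12:{12,6,4,3,2,1}  Σf=12+6+4+3+2+1=28
d|13:{1,13}  Σf=1+13=14
d|14:{1,2,7,14}  Σf=1+2+7+14=24
q^15  k|15↦f(k): 1:1 3:3 5:5 15:15  a_15=24
d|16:{16,8,4,2,1}  Σf=16+8+4+2+1=31
[q^17] f(1)=1,f(17)=17 ⇒ 18
d|18:{18,9,6,3,2,1}  Σf=18+9+6+3+2+1=39

18, 12, 28, 14, 24, 24, 31, 18, 39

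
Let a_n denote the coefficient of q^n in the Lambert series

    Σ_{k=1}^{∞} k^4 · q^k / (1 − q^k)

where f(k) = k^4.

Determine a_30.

a_30 = 872644

[q^30] f(30)=810000,f(15)=50625,f(10)=10000,f(6)=1296,f(5)=625,f(3)=81,f(2)=16,f(1)=1 ⇒ 872644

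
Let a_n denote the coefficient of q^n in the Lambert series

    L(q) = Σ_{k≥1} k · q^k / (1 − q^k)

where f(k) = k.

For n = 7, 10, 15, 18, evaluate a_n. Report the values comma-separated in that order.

8, 18, 24, 39

q^7  k|7↦f(k): 1:1 7:7  a_7=8
d|10:{10,5,2,1}  Σf=10+5+2+1=18
d|15:{1,3,5,15}  Σf=1+3+5+15=24
q^18  k|18↦f(k): 1:1 2:2 3:3 6:6 9:9 18:18  a_18=39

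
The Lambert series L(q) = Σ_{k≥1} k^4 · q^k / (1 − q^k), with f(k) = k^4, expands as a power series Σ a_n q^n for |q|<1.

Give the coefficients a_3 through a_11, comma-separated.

82, 273, 626, 1394, 2402, 4369, 6643, 10642, 14642

d|3:{1,3}  Σf=1+81=82
[q^4] f(4)=256,f(2)=16,f(1)=1 ⇒ 273
d|5:{1,5}  Σf=1+625=626
[q^6] f(6)=1296,f(3)=81,f(2)=16,f(1)=1 ⇒ 1394
d|7:{7,1}  Σf=2401+1=2402
d|8:{8,4,2,1}  Σf=4096+256+16+1=4369
q^9  k|9↦f(k): 9:6561 3:81 1:1  a_9=6643
n=10: 1·10 2·5 5·2 10·1  f→[1+16+625+10000]=10642
d|11:{11,1}  Σf=14641+1=14642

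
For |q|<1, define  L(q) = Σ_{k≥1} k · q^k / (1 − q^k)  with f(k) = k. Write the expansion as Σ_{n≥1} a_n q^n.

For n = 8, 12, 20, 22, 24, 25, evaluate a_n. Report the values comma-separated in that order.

15, 28, 42, 36, 60, 31

q^8  k|8↦f(k): 1:1 2:2 4:4 8:8  a_8=15
d|12:{12,6,4,3,2,1}  Σf=12+6+4+3+2+1=28
[q^20] f(20)=20,f(10)=10,f(5)=5,f(4)=4,f(2)=2,f(1)=1 ⇒ 42
q^22  k|22↦f(k): 1:1 2:2 11:11 22:22  a_22=36
n=24: 24·1 12·2 8·3 6·4 4·6 3·8 2·12 1·24  f→[24+12+8+6+4+3+2+1]=60
[q^25] f(25)=25,f(5)=5,f(1)=1 ⇒ 31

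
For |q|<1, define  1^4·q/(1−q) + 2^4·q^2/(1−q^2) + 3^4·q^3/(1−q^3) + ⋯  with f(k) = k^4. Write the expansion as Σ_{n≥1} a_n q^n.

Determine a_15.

a_15 = 51332

[q^15] f(15)=50625,f(5)=625,f(3)=81,f(1)=1 ⇒ 51332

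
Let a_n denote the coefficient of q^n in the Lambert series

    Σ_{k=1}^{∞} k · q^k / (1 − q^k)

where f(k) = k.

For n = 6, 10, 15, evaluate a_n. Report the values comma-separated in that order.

12, 18, 24

q^6  k|6↦f(k): 1:1 2:2 3:3 6:6  a_6=12
q^10  k|10↦f(k): 10:10 5:5 2:2 1:1  a_10=18
q^15  k|15↦f(k): 15:15 5:5 3:3 1:1  a_15=24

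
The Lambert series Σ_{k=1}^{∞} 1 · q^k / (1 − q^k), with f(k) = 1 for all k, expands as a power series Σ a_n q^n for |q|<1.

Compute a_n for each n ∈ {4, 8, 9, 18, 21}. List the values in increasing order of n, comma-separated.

d|4:{1,2,4}  Σf=1+1+1=3
d|8:{8,4,2,1}  Σf=1+1+1+1=4
n=9: 9·1 3·3 1·9  f→[1+1+1]=3
[q^18] f(1)=1,f(2)=1,f(3)=1,f(6)=1,f(9)=1,f(18)=1 ⇒ 6
[q^21] f(21)=1,f(7)=1,f(3)=1,f(1)=1 ⇒ 4

3, 4, 3, 6, 4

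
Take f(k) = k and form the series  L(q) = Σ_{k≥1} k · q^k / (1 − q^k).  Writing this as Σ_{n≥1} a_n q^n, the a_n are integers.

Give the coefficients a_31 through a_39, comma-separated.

q^31  k|31↦f(k): 1:1 31:31  a_31=32
n=32: 1·32 2·16 4·8 8·4 16·2 32·1  f→[1+2+4+8+16+32]=63
n=33: 33·1 11·3 3·11 1·33  f→[33+11+3+1]=48
n=34: 1·34 2·17 17·2 34·1  f→[1+2+17+34]=54
q^35  k|35↦f(k): 1:1 5:5 7:7 35:35  a_35=48
[q^36] f(1)=1,f(2)=2,f(3)=3,f(4)=4,f(6)=6,f(9)=9,f(12)=12,f(18)=18,f(36)=36 ⇒ 91
[q^37] f(37)=37,f(1)=1 ⇒ 38
q^38  k|38↦f(k): 38:38 19:19 2:2 1:1  a_38=60
q^39  k|39↦f(k): 39:39 13:13 3:3 1:1  a_39=56

32, 63, 48, 54, 48, 91, 38, 60, 56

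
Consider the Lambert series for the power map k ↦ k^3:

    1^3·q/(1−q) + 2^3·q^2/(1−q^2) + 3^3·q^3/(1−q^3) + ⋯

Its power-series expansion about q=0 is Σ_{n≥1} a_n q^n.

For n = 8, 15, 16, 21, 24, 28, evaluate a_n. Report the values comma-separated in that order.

585, 3528, 4681, 9632, 16380, 25112

q^8  k|8↦f(k): 1:1 2:8 4:64 8:512  a_8=585
d|15:{15,5,3,1}  Σf=3375+125+27+1=3528
n=16: 1·16 2·8 4·4 8·2 16·1  f→[1+8+64+512+4096]=4681
n=21: 21·1 7·3 3·7 1·21  f→[9261+343+27+1]=9632
[q^24] f(24)=13824,f(12)=1728,f(8)=512,f(6)=216,f(4)=64,f(3)=27,f(2)=8,f(1)=1 ⇒ 16380
[q^28] f(1)=1,f(2)=8,f(4)=64,f(7)=343,f(14)=2744,f(28)=21952 ⇒ 25112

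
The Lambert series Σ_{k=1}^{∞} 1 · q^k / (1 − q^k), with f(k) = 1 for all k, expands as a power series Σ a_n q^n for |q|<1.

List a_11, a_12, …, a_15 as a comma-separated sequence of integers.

2, 6, 2, 4, 4

q^11  k|11↦f(k): 1:1 11:1  a_11=2
q^12  k|12↦f(k): 1:1 2:1 3:1 4:1 6:1 12:1  a_12=6
q^13  k|13↦f(k): 1:1 13:1  a_13=2
q^14  k|14↦f(k): 14:1 7:1 2:1 1:1  a_14=4
d|15:{1,3,5,15}  Σf=1+1+1+1=4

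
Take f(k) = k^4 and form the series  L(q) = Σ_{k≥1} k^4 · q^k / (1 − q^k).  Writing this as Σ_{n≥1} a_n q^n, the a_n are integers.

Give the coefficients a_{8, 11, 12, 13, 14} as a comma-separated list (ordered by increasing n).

4369, 14642, 22386, 28562, 40834

q^8  k|8↦f(k): 8:4096 4:256 2:16 1:1  a_8=4369
d|11:{1,11}  Σf=1+14641=14642
d|12:{1,2,3,4,6,12}  Σf=1+16+81+256+1296+20736=22386
q^13  k|13↦f(k): 13:28561 1:1  a_13=28562
q^14  k|14↦f(k): 14:38416 7:2401 2:16 1:1  a_14=40834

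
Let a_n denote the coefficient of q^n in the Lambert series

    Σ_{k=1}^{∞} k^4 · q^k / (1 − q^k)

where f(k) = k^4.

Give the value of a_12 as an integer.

a_12 = 22386

q^12  k|12↦f(k): 12:20736 6:1296 4:256 3:81 2:16 1:1  a_12=22386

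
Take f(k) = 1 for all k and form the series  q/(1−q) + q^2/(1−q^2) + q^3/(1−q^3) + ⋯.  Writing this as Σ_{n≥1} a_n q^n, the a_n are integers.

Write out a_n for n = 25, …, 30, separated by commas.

3, 4, 4, 6, 2, 8

[q^25] f(25)=1,f(5)=1,f(1)=1 ⇒ 3
q^26  k|26↦f(k): 1:1 2:1 13:1 26:1  a_26=4
[q^27] f(1)=1,f(3)=1,f(9)=1,f(27)=1 ⇒ 4
q^28  k|28↦f(k): 1:1 2:1 4:1 7:1 14:1 28:1  a_28=6
q^29  k|29↦f(k): 1:1 29:1  a_29=2
[q^30] f(30)=1,f(15)=1,f(10)=1,f(6)=1,f(5)=1,f(3)=1,f(2)=1,f(1)=1 ⇒ 8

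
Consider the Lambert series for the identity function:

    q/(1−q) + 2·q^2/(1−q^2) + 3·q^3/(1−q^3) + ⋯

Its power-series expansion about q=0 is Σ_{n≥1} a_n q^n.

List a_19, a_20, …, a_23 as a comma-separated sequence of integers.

20, 42, 32, 36, 24

d|19:{19,1}  Σf=19+1=20
[q^20] f(1)=1,f(2)=2,f(4)=4,f(5)=5,f(10)=10,f(20)=20 ⇒ 42
[q^21] f(21)=21,f(7)=7,f(3)=3,f(1)=1 ⇒ 32
q^22  k|22↦f(k): 1:1 2:2 11:11 22:22  a_22=36
q^23  k|23↦f(k): 23:23 1:1  a_23=24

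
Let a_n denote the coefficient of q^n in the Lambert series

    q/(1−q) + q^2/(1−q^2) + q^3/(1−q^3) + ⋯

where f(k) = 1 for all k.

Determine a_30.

[q^30] f(30)=1,f(15)=1,f(10)=1,f(6)=1,f(5)=1,f(3)=1,f(2)=1,f(1)=1 ⇒ 8

a_30 = 8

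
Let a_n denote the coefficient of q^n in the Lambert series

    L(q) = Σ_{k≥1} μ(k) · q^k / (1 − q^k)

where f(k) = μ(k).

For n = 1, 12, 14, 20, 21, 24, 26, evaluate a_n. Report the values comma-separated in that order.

1, 0, 0, 0, 0, 0, 0

[q^1] μ(1)=1 ⇒ 1
d|12:{12,6,4,3,2,1}  Σμ=0+1+0+(-1)+(-1)+1=0
d|14:{1,2,7,14}  Σμ=1+(-1)+(-1)+1=0
d|20:{20,10,5,4,2,1}  Σμ=0+1+(-1)+0+(-1)+1=0
[q^21] μ(1)=1,μ(3)=-1,μ(7)=-1,μ(21)=1 ⇒ 0
n=24: 24·1 12·2 8·3 6·4 4·6 3·8 2·12 1·24  μ→[0+0+0+1+0+(-1)+(-1)+1]=0
d|26:{1,2,13,26}  Σμ=1+(-1)+(-1)+1=0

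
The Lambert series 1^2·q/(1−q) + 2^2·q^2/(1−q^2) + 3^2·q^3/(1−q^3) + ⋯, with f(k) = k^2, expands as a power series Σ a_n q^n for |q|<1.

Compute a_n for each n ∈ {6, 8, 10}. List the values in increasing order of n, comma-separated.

[q^6] f(6)=36,f(3)=9,f(2)=4,f(1)=1 ⇒ 50
[q^8] f(1)=1,f(2)=4,f(4)=16,f(8)=64 ⇒ 85
n=10: 10·1 5·2 2·5 1·10  f→[100+25+4+1]=130

50, 85, 130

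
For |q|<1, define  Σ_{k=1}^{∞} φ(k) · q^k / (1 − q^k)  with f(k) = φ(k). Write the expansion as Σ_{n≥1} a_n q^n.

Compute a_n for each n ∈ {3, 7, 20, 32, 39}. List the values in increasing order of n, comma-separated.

n=3: 3·1 1·3  φ→[2+1]=3
q^7  k|7↦φ(k): 7:6 1:1  a_7=7
d|20:{1,2,4,5,10,20}  Σφ=1+1+2+4+4+8=20
d|32:{32,16,8,4,2,1}  Σφ=16+8+4+2+1+1=32
n=39: 1·39 3·13 13·3 39·1  φ→[1+2+12+24]=39

3, 7, 20, 32, 39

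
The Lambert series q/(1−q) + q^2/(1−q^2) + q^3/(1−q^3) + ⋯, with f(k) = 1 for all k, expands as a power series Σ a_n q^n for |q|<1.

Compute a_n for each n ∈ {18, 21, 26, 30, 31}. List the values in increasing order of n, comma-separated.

[q^18] f(18)=1,f(9)=1,f(6)=1,f(3)=1,f(2)=1,f(1)=1 ⇒ 6
n=21: 1·21 3·7 7·3 21·1  f→[1+1+1+1]=4
d|26:{26,13,2,1}  Σf=1+1+1+1=4
d|30:{1,2,3,5,6,10,15,30}  Σf=1+1+1+1+1+1+1+1=8
q^31  k|31↦f(k): 31:1 1:1  a_31=2

6, 4, 4, 8, 2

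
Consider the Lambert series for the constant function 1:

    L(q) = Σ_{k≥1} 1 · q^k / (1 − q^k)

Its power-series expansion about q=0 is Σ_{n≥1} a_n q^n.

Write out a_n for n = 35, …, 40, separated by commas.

q^35  k|35↦f(k): 1:1 5:1 7:1 35:1  a_35=4
[q^36] f(36)=1,f(18)=1,f(12)=1,f(9)=1,f(6)=1,f(4)=1,f(3)=1,f(2)=1,f(1)=1 ⇒ 9
d|37:{37,1}  Σf=1+1=2
q^38  k|38↦f(k): 1:1 2:1 19:1 38:1  a_38=4
d|39:{39,13,3,1}  Σf=1+1+1+1=4
d|40:{40,20,10,8,5,4,2,1}  Σf=1+1+1+1+1+1+1+1=8

4, 9, 2, 4, 4, 8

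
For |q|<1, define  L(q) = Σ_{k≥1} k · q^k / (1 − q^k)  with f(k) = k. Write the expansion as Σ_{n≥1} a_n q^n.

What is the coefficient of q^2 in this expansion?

q^2  k|2↦f(k): 1:1 2:2  a_2=3

a_2 = 3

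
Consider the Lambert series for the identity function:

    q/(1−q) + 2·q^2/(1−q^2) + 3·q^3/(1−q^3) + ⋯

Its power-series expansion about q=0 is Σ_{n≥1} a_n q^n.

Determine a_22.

[q^22] f(1)=1,f(2)=2,f(11)=11,f(22)=22 ⇒ 36

a_22 = 36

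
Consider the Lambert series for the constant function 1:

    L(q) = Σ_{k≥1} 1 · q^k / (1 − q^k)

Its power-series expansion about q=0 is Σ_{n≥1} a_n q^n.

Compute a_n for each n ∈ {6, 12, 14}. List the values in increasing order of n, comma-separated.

4, 6, 4

q^6  k|6↦f(k): 6:1 3:1 2:1 1:1  a_6=4
d|12:{1,2,3,4,6,12}  Σf=1+1+1+1+1+1=6
[q^14] f(14)=1,f(7)=1,f(2)=1,f(1)=1 ⇒ 4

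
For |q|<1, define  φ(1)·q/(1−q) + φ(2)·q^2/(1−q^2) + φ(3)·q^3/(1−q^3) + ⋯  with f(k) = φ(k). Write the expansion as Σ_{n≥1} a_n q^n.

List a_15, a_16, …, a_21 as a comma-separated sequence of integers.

n=15: 1·15 3·5 5·3 15·1  φ→[1+2+4+8]=15
n=16: 1·16 2·8 4·4 8·2 16·1  φ→[1+1+2+4+8]=16
q^17  k|17↦φ(k): 17:16 1:1  a_17=17
q^18  k|18↦φ(k): 18:6 9:6 6:2 3:2 2:1 1:1  a_18=18
n=19: 19·1 1·19  φ→[18+1]=19
q^20  k|20↦φ(k): 20:8 10:4 5:4 4:2 2:1 1:1  a_20=20
q^21  k|21↦φ(k): 1:1 3:2 7:6 21:12  a_21=21

15, 16, 17, 18, 19, 20, 21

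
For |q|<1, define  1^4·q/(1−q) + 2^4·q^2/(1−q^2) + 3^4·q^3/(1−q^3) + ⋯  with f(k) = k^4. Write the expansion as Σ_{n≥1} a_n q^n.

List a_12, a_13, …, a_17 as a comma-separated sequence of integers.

22386, 28562, 40834, 51332, 69905, 83522

[q^12] f(1)=1,f(2)=16,f(3)=81,f(4)=256,f(6)=1296,f(12)=20736 ⇒ 22386
[q^13] f(13)=28561,f(1)=1 ⇒ 28562
d|14:{1,2,7,14}  Σf=1+16+2401+38416=40834
q^15  k|15↦f(k): 15:50625 5:625 3:81 1:1  a_15=51332
[q^16] f(1)=1,f(2)=16,f(4)=256,f(8)=4096,f(16)=65536 ⇒ 69905
n=17: 1·17 17·1  f→[1+83521]=83522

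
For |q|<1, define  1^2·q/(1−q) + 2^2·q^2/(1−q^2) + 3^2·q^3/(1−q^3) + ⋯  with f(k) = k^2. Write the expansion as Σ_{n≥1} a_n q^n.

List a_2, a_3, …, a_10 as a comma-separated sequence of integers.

n=2: 2·1 1·2  f→[4+1]=5
d|3:{3,1}  Σf=9+1=10
[q^4] f(1)=1,f(2)=4,f(4)=16 ⇒ 21
q^5  k|5↦f(k): 1:1 5:25  a_5=26
[q^6] f(1)=1,f(2)=4,f(3)=9,f(6)=36 ⇒ 50
[q^7] f(7)=49,f(1)=1 ⇒ 50
d|8:{1,2,4,8}  Σf=1+4+16+64=85
[q^9] f(9)=81,f(3)=9,f(1)=1 ⇒ 91
[q^10] f(10)=100,f(5)=25,f(2)=4,f(1)=1 ⇒ 130

5, 10, 21, 26, 50, 50, 85, 91, 130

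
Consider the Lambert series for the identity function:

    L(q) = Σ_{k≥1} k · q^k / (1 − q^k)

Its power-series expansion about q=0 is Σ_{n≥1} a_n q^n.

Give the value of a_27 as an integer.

q^27  k|27↦f(k): 27:27 9:9 3:3 1:1  a_27=40

a_27 = 40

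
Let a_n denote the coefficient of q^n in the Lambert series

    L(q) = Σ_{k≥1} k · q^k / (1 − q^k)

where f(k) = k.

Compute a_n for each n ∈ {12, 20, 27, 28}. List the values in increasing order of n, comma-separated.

n=12: 12·1 6·2 4·3 3·4 2·6 1·12  f→[12+6+4+3+2+1]=28
[q^20] f(20)=20,f(10)=10,f(5)=5,f(4)=4,f(2)=2,f(1)=1 ⇒ 42
q^27  k|27↦f(k): 27:27 9:9 3:3 1:1  a_27=40
n=28: 1·28 2·14 4·7 7·4 14·2 28·1  f→[1+2+4+7+14+28]=56

28, 42, 40, 56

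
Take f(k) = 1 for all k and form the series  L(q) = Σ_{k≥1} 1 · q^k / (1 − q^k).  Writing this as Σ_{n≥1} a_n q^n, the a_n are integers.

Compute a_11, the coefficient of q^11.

q^11  k|11↦f(k): 11:1 1:1  a_11=2

a_11 = 2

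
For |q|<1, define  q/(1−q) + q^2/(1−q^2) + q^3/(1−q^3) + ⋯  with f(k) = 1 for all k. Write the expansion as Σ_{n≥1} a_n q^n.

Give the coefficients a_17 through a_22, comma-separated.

d|17:{1,17}  Σf=1+1=2
n=18: 1·18 2·9 3·6 6·3 9·2 18·1  f→[1+1+1+1+1+1]=6
[q^19] f(19)=1,f(1)=1 ⇒ 2
d|20:{1,2,4,5,10,20}  Σf=1+1+1+1+1+1=6
d|21:{1,3,7,21}  Σf=1+1+1+1=4
[q^22] f(22)=1,f(11)=1,f(2)=1,f(1)=1 ⇒ 4

2, 6, 2, 6, 4, 4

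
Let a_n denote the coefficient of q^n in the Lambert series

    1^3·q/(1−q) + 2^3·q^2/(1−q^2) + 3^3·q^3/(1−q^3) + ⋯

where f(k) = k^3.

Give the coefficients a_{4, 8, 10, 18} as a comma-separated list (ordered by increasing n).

73, 585, 1134, 6813

n=4: 1·4 2·2 4·1  f→[1+8+64]=73
n=8: 1·8 2·4 4·2 8·1  f→[1+8+64+512]=585
n=10: 10·1 5·2 2·5 1·10  f→[1000+125+8+1]=1134
[q^18] f(1)=1,f(2)=8,f(3)=27,f(6)=216,f(9)=729,f(18)=5832 ⇒ 6813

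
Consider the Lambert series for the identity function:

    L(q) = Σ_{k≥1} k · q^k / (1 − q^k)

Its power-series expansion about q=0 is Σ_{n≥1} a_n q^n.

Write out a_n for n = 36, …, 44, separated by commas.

d|36:{1,2,3,4,6,9,12,18,36}  Σf=1+2+3+4+6+9+12+18+36=91
q^37  k|37↦f(k): 1:1 37:37  a_37=38
d|38:{38,19,2,1}  Σf=38+19+2+1=60
n=39: 39·1 13·3 3·13 1·39  f→[39+13+3+1]=56
d|40:{1,2,4,5,8,10,20,40}  Σf=1+2+4+5+8+10+20+40=90
d|41:{1,41}  Σf=1+41=42
n=42: 1·42 2·21 3·14 6·7 7·6 14·3 21·2 42·1  f→[1+2+3+6+7+14+21+42]=96
n=43: 43·1 1·43  f→[43+1]=44
d|44:{1,2,4,11,22,44}  Σf=1+2+4+11+22+44=84

91, 38, 60, 56, 90, 42, 96, 44, 84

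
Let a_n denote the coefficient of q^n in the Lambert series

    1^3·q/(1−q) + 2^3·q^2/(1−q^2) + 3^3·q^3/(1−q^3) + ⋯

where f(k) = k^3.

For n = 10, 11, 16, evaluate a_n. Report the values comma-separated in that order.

d|10:{10,5,2,1}  Σf=1000+125+8+1=1134
n=11: 1·11 11·1  f→[1+1331]=1332
d|16:{1,2,4,8,16}  Σf=1+8+64+512+4096=4681

1134, 1332, 4681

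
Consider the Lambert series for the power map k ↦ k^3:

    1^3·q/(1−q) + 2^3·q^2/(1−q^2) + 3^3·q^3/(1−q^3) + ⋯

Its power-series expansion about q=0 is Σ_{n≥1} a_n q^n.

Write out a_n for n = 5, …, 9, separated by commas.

[q^5] f(5)=125,f(1)=1 ⇒ 126
n=6: 1·6 2·3 3·2 6·1  f→[1+8+27+216]=252
n=7: 1·7 7·1  f→[1+343]=344
n=8: 8·1 4·2 2·4 1·8  f→[512+64+8+1]=585
d|9:{1,3,9}  Σf=1+27+729=757

126, 252, 344, 585, 757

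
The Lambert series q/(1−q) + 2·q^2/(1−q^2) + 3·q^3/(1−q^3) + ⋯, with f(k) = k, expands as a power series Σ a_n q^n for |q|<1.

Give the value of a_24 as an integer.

a_24 = 60

q^24  k|24↦f(k): 24:24 12:12 8:8 6:6 4:4 3:3 2:2 1:1  a_24=60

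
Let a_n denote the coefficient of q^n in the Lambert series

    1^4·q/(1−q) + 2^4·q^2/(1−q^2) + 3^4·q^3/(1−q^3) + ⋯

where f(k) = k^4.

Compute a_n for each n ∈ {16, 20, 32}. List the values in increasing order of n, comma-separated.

69905, 170898, 1118481

[q^16] f(1)=1,f(2)=16,f(4)=256,f(8)=4096,f(16)=65536 ⇒ 69905
q^20  k|20↦f(k): 20:160000 10:10000 5:625 4:256 2:16 1:1  a_20=170898
d|32:{1,2,4,8,16,32}  Σf=1+16+256+4096+65536+1048576=1118481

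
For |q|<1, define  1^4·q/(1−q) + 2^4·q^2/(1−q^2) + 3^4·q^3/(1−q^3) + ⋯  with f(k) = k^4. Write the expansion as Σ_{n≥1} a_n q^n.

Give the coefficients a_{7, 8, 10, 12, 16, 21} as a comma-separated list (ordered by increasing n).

[q^7] f(1)=1,f(7)=2401 ⇒ 2402
n=8: 1·8 2·4 4·2 8·1  f→[1+16+256+4096]=4369
q^10  k|10↦f(k): 10:10000 5:625 2:16 1:1  a_10=10642
n=12: 12·1 6·2 4·3 3·4 2·6 1·12  f→[20736+1296+256+81+16+1]=22386
d|16:{1,2,4,8,16}  Σf=1+16+256+4096+65536=69905
q^21  k|21↦f(k): 21:194481 7:2401 3:81 1:1  a_21=196964

2402, 4369, 10642, 22386, 69905, 196964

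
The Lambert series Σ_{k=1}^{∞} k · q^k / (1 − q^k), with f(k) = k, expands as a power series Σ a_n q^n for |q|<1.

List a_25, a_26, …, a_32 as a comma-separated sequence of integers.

31, 42, 40, 56, 30, 72, 32, 63

[q^25] f(1)=1,f(5)=5,f(25)=25 ⇒ 31
[q^26] f(26)=26,f(13)=13,f(2)=2,f(1)=1 ⇒ 42
n=27: 27·1 9·3 3·9 1·27  f→[27+9+3+1]=40
[q^28] f(1)=1,f(2)=2,f(4)=4,f(7)=7,f(14)=14,f(28)=28 ⇒ 56
n=29: 29·1 1·29  f→[29+1]=30
[q^30] f(30)=30,f(15)=15,f(10)=10,f(6)=6,f(5)=5,f(3)=3,f(2)=2,f(1)=1 ⇒ 72
[q^31] f(1)=1,f(31)=31 ⇒ 32
[q^32] f(1)=1,f(2)=2,f(4)=4,f(8)=8,f(16)=16,f(32)=32 ⇒ 63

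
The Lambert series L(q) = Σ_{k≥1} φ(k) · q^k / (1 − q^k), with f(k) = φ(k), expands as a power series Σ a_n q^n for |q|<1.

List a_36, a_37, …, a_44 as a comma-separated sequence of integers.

n=36: 1·36 2·18 3·12 4·9 6·6 9·4 12·3 18·2 36·1  φ→[1+1+2+2+2+6+4+6+12]=36
[q^37] φ(1)=1,φ(37)=36 ⇒ 37
[q^38] φ(38)=18,φ(19)=18,φ(2)=1,φ(1)=1 ⇒ 38
q^39  k|39↦φ(k): 39:24 13:12 3:2 1:1  a_39=39
q^40  k|40↦φ(k): 40:16 20:8 10:4 8:4 5:4 4:2 2:1 1:1  a_40=40
n=41: 41·1 1·41  φ→[40+1]=41
q^42  k|42↦φ(k): 1:1 2:1 3:2 6:2 7:6 14:6 21:12 42:12  a_42=42
n=43: 43·1 1·43  φ→[42+1]=43
d|44:{44,22,11,4,2,1}  Σφ=20+10+10+2+1+1=44

36, 37, 38, 39, 40, 41, 42, 43, 44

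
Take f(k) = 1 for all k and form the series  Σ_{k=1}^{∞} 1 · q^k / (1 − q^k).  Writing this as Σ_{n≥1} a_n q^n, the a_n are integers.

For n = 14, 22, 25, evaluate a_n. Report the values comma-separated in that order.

4, 4, 3

d|14:{14,7,2,1}  Σf=1+1+1+1=4
n=22: 1·22 2·11 11·2 22·1  f→[1+1+1+1]=4
n=25: 25·1 5·5 1·25  f→[1+1+1]=3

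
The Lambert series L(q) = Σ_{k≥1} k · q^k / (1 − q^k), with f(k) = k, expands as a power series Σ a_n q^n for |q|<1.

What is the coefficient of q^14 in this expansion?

[q^14] f(14)=14,f(7)=7,f(2)=2,f(1)=1 ⇒ 24

a_14 = 24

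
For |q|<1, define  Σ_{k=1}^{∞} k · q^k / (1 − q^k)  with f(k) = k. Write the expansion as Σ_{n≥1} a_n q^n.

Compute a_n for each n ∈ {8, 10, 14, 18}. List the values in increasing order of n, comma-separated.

d|8:{8,4,2,1}  Σf=8+4+2+1=15
q^10  k|10↦f(k): 10:10 5:5 2:2 1:1  a_10=18
n=14: 14·1 7·2 2·7 1·14  f→[14+7+2+1]=24
q^18  k|18↦f(k): 1:1 2:2 3:3 6:6 9:9 18:18  a_18=39

15, 18, 24, 39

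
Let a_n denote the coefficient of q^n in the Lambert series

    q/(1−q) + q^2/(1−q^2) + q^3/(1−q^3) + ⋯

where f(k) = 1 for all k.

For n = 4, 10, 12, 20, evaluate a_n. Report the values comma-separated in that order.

n=4: 1·4 2·2 4·1  f→[1+1+1]=3
q^10  k|10↦f(k): 1:1 2:1 5:1 10:1  a_10=4
d|12:{12,6,4,3,2,1}  Σf=1+1+1+1+1+1=6
n=20: 20·1 10·2 5·4 4·5 2·10 1·20  f→[1+1+1+1+1+1]=6

3, 4, 6, 6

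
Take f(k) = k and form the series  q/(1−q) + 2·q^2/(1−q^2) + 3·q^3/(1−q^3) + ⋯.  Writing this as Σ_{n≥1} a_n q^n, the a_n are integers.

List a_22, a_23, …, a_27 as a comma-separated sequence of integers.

n=22: 1·22 2·11 11·2 22·1  f→[1+2+11+22]=36
n=23: 1·23 23·1  f→[1+23]=24
d|24:{1,2,3,4,6,8,12,24}  Σf=1+2+3+4+6+8+12+24=60
q^25  k|25↦f(k): 1:1 5:5 25:25  a_25=31
d|26:{1,2,13,26}  Σf=1+2+13+26=42
[q^27] f(1)=1,f(3)=3,f(9)=9,f(27)=27 ⇒ 40

36, 24, 60, 31, 42, 40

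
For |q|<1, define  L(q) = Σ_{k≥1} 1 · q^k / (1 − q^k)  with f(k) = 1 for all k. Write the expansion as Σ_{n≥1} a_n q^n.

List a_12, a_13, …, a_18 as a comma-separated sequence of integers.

6, 2, 4, 4, 5, 2, 6

d|12:{12,6,4,3,2,1}  Σf=1+1+1+1+1+1=6
n=13: 13·1 1·13  f→[1+1]=2
q^14  k|14↦f(k): 1:1 2:1 7:1 14:1  a_14=4
n=15: 1·15 3·5 5·3 15·1  f→[1+1+1+1]=4
[q^16] f(1)=1,f(2)=1,f(4)=1,f(8)=1,f(16)=1 ⇒ 5
d|17:{1,17}  Σf=1+1=2
[q^18] f(1)=1,f(2)=1,f(3)=1,f(6)=1,f(9)=1,f(18)=1 ⇒ 6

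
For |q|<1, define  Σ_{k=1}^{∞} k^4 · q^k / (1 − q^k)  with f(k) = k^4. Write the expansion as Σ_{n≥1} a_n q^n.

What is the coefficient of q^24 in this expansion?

d|24:{24,12,8,6,4,3,2,1}  Σf=331776+20736+4096+1296+256+81+16+1=358258

a_24 = 358258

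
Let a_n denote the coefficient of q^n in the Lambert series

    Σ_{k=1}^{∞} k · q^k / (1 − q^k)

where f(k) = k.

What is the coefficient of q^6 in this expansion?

a_6 = 12

n=6: 6·1 3·2 2·3 1·6  f→[6+3+2+1]=12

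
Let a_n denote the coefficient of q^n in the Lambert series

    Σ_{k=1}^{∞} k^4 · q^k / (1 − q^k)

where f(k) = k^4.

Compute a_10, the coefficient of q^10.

d|10:{1,2,5,10}  Σf=1+16+625+10000=10642

a_10 = 10642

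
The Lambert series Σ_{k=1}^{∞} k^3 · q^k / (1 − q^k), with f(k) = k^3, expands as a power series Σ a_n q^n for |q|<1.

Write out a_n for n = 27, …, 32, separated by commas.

20440, 25112, 24390, 31752, 29792, 37449

d|27:{27,9,3,1}  Σf=19683+729+27+1=20440
[q^28] f(1)=1,f(2)=8,f(4)=64,f(7)=343,f(14)=2744,f(28)=21952 ⇒ 25112
n=29: 29·1 1·29  f→[24389+1]=24390
q^30  k|30↦f(k): 1:1 2:8 3:27 5:125 6:216 10:1000 15:3375 30:27000  a_30=31752
[q^31] f(1)=1,f(31)=29791 ⇒ 29792
q^32  k|32↦f(k): 1:1 2:8 4:64 8:512 16:4096 32:32768  a_32=37449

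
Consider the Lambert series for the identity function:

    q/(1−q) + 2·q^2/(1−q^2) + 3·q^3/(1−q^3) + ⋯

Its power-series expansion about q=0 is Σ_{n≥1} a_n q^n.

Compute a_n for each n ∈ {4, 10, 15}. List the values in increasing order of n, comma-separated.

d|4:{4,2,1}  Σf=4+2+1=7
[q^10] f(1)=1,f(2)=2,f(5)=5,f(10)=10 ⇒ 18
d|15:{1,3,5,15}  Σf=1+3+5+15=24

7, 18, 24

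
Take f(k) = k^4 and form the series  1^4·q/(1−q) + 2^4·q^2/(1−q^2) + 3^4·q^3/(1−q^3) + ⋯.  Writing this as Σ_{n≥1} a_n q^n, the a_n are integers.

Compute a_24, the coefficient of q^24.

a_24 = 358258

n=24: 1·24 2·12 3·8 4·6 6·4 8·3 12·2 24·1  f→[1+16+81+256+1296+4096+20736+331776]=358258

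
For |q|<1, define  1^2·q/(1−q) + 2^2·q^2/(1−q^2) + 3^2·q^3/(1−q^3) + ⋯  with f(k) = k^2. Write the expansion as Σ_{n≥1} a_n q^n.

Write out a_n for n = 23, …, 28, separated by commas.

d|23:{23,1}  Σf=529+1=530
n=24: 1·24 2·12 3·8 4·6 6·4 8·3 12·2 24·1  f→[1+4+9+16+36+64+144+576]=850
[q^25] f(25)=625,f(5)=25,f(1)=1 ⇒ 651
q^26  k|26↦f(k): 26:676 13:169 2:4 1:1  a_26=850
q^27  k|27↦f(k): 27:729 9:81 3:9 1:1  a_27=820
n=28: 1·28 2·14 4·7 7·4 14·2 28·1  f→[1+4+16+49+196+784]=1050

530, 850, 651, 850, 820, 1050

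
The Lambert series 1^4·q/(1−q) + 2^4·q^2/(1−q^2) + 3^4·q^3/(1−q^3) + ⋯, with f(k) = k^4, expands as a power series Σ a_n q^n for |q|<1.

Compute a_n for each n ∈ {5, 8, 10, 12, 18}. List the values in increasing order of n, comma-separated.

d|5:{5,1}  Σf=625+1=626
n=8: 8·1 4·2 2·4 1·8  f→[4096+256+16+1]=4369
q^10  k|10↦f(k): 1:1 2:16 5:625 10:10000  a_10=10642
d|12:{12,6,4,3,2,1}  Σf=20736+1296+256+81+16+1=22386
d|18:{1,2,3,6,9,18}  Σf=1+16+81+1296+6561+104976=112931

626, 4369, 10642, 22386, 112931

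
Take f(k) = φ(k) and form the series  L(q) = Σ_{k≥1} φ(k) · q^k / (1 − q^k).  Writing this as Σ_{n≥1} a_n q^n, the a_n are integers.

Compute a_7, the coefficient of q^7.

[q^7] φ(1)=1,φ(7)=6 ⇒ 7

a_7 = 7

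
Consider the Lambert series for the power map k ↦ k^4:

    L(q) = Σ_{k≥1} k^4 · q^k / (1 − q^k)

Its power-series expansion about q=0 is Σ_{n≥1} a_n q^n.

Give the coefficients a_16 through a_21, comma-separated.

69905, 83522, 112931, 130322, 170898, 196964

q^16  k|16↦f(k): 16:65536 8:4096 4:256 2:16 1:1  a_16=69905
n=17: 17·1 1·17  f→[83521+1]=83522
[q^18] f(18)=104976,f(9)=6561,f(6)=1296,f(3)=81,f(2)=16,f(1)=1 ⇒ 112931
n=19: 1·19 19·1  f→[1+130321]=130322
d|20:{20,10,5,4,2,1}  Σf=160000+10000+625+256+16+1=170898
n=21: 21·1 7·3 3·7 1·21  f→[194481+2401+81+1]=196964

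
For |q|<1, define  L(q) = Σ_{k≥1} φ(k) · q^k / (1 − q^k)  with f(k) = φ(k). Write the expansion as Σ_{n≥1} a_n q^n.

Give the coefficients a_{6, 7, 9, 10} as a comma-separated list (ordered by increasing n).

q^6  k|6↦φ(k): 6:2 3:2 2:1 1:1  a_6=6
n=7: 7·1 1·7  φ→[6+1]=7
[q^9] φ(9)=6,φ(3)=2,φ(1)=1 ⇒ 9
q^10  k|10↦φ(k): 10:4 5:4 2:1 1:1  a_10=10

6, 7, 9, 10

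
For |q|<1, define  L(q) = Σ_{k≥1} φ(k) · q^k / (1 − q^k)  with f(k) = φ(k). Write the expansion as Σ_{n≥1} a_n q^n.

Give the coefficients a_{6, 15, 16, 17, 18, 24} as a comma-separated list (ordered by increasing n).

q^6  k|6↦φ(k): 6:2 3:2 2:1 1:1  a_6=6
d|15:{1,3,5,15}  Σφ=1+2+4+8=15
[q^16] φ(16)=8,φ(8)=4,φ(4)=2,φ(2)=1,φ(1)=1 ⇒ 16
d|17:{1,17}  Σφ=1+16=17
[q^18] φ(1)=1,φ(2)=1,φ(3)=2,φ(6)=2,φ(9)=6,φ(18)=6 ⇒ 18
q^24  k|24↦φ(k): 1:1 2:1 3:2 4:2 6:2 8:4 12:4 24:8  a_24=24

6, 15, 16, 17, 18, 24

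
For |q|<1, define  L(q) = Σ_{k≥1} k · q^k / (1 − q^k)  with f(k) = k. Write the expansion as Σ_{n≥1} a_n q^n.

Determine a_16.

a_16 = 31

d|16:{16,8,4,2,1}  Σf=16+8+4+2+1=31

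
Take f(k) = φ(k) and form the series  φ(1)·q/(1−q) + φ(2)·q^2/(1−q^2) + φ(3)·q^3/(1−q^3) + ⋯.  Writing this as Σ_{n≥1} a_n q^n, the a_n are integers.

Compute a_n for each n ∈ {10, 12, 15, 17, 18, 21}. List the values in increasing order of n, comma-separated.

q^10  k|10↦φ(k): 1:1 2:1 5:4 10:4  a_10=10
q^12  k|12↦φ(k): 12:4 6:2 4:2 3:2 2:1 1:1  a_12=12
[q^15] φ(15)=8,φ(5)=4,φ(3)=2,φ(1)=1 ⇒ 15
[q^17] φ(1)=1,φ(17)=16 ⇒ 17
[q^18] φ(18)=6,φ(9)=6,φ(6)=2,φ(3)=2,φ(2)=1,φ(1)=1 ⇒ 18
d|21:{1,3,7,21}  Σφ=1+2+6+12=21

10, 12, 15, 17, 18, 21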